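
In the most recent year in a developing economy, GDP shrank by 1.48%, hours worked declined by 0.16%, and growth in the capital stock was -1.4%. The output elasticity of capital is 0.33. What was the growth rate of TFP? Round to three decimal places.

-0.911%

Labor's share = 1 − 0.33 = 0.67.
The capital stock: 0.33 × (-1.4) = -0.462 pp.
Hours worked: 0.67 × (-0.16) = -0.1072 pp.
TFP growth = -1.48 + 0.5692 = -0.9108%.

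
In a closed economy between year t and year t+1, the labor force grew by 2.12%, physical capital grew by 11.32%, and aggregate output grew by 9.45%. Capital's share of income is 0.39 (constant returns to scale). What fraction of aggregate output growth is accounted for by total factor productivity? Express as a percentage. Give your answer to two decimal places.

Labor's share = 1 − 0.39 = 0.61.
Physical capital: 0.39 × 11.32 = 4.4148 pp.
The labor force: 0.61 × 2.12 = 1.2932 pp.
TFP growth = 9.45 − 5.708 = 3.742%.
TFP share of growth = 3.742 / 9.45 × 100 = 39.5979%.

Total factor productivity accounted for 39.60% of growth.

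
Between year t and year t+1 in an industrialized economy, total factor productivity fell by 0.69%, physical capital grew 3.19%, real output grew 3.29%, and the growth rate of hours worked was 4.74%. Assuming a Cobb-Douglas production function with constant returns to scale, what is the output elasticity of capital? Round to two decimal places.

α = 0.49

gY = gA + α·gK + (1−α)·gL, so gY − gA − gL = α(gK − gL).
3.29 + 0.69 − 4.74 = α × (3.19 − 4.74).
-0.76 = -1.55 α, so α = 0.4903.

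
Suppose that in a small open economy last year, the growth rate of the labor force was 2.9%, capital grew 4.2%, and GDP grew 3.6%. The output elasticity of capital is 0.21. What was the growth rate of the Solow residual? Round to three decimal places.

0.427%

Labor's share = 1 − 0.21 = 0.79.
Capital: 0.21 × 4.2 = 0.882 pp.
The labor force: 0.79 × 2.9 = 2.291 pp.
TFP growth = 3.6 − 3.173 = 0.427%.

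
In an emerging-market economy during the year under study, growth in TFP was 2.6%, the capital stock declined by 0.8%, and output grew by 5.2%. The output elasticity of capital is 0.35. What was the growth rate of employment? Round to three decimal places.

Labor's share = 1 − 0.35 = 0.65.
gY = gA + 0.35×(-0.8) + 0.65×g.
0.65×g = 5.2 − 2.6 + 0.28 = 2.88.
g = 2.88 / 0.65 = 4.43077%.

Employment grew 4.431%.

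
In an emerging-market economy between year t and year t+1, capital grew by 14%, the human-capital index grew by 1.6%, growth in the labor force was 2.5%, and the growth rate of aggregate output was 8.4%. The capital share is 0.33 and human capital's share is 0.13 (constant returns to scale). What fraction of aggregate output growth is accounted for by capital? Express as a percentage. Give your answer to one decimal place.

55.0%

Capital contributed 0.33 × 14 = 4.62 pp.
Share of growth = 4.62 / 8.4 × 100 = 55%.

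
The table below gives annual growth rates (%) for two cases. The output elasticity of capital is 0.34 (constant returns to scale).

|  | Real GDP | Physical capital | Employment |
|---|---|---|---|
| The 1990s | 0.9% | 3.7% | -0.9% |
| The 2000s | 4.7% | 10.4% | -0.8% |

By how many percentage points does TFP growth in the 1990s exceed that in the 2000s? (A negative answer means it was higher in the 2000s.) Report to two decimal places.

Labor's share = 1 − 0.34 = 0.66.
The 1990s: TFP = 0.9 − 1.258 + 0.594 = 0.236%.
The 2000s: TFP = 4.7 − 3.536 + 0.528 = 1.692%.
Difference = 0.236 − (1.692) = -1.456 pp.

-1.46 percentage points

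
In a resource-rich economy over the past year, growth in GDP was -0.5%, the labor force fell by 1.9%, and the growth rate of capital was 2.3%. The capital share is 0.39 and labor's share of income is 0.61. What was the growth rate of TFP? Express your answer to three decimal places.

Labor's share = 1 − 0.39 = 0.61.
Capital: 0.39 × 2.3 = 0.897 pp.
The labor force: 0.61 × (-1.9) = -1.159 pp.
TFP growth = -0.5 + 0.262 = -0.238%.

-0.238%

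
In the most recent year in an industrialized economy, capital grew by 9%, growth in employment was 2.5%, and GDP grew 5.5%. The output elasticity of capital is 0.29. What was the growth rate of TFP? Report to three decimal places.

1.115%

Labor's share = 1 − 0.29 = 0.71.
Capital: 0.29 × 9 = 2.61 pp.
Employment: 0.71 × 2.5 = 1.775 pp.
TFP growth = 5.5 − 4.385 = 1.115%.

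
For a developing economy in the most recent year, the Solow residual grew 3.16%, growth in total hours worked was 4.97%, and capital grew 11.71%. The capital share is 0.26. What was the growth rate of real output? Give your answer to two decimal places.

9.88%

Labor's share = 1 − 0.26 = 0.74.
Capital: 0.26 × 11.71 = 3.0446 pp.
Total hours worked: 0.74 × 4.97 = 3.6778 pp.
Output growth = 3.16 + 6.7224 = 9.8824%.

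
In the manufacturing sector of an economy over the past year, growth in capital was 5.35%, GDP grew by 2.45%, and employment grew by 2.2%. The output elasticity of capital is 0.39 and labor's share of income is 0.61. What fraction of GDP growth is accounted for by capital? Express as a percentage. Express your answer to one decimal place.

85.2%

Capital contributed 0.39 × 5.35 = 2.0865 pp.
Share of growth = 2.0865 / 2.45 × 100 = 85.163%.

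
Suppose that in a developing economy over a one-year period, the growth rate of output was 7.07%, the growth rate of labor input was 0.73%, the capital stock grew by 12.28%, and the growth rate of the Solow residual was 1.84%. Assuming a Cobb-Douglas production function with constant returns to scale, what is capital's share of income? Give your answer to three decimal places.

gY = gA + α·gK + (1−α)·gL, so gY − gA − gL = α(gK − gL).
7.07 − 1.84 − 0.73 = α × (12.28 − 0.73).
4.5 = 11.55 α, so α = 0.38961.

Capital's share of income is 0.390.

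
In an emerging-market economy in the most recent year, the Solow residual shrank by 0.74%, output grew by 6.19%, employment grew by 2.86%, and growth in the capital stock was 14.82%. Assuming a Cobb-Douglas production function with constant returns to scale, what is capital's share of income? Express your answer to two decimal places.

gY = gA + α·gK + (1−α)·gL, so gY − gA − gL = α(gK − gL).
6.19 + 0.74 − 2.86 = α × (14.82 − 2.86).
4.07 = 11.96 α, so α = 0.3403.

Capital's share of income is 0.34.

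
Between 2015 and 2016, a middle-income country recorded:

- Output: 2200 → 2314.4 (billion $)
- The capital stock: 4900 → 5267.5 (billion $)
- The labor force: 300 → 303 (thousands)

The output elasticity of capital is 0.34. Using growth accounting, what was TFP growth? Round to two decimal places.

TFP grew 1.99%.

Output growth = (2314.4 − 2200) / 2200 = 5.2%.
The capital stock growth = (5267.5 − 4900) / 4900 = 7.5%.
The labor force growth = (303 − 300) / 300 = 1%.
Labor's share = 1 − 0.34 = 0.66.
The capital stock: 0.34 × 7.5 = 2.55 pp.
The labor force: 0.66 × 1 = 0.66 pp.
TFP growth = 5.2 − 3.21 = 1.99%.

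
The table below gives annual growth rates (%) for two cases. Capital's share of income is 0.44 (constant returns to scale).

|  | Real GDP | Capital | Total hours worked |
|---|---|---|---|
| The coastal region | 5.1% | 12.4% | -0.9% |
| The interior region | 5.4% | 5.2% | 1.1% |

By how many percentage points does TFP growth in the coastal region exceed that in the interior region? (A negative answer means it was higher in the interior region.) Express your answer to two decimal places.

-2.35 percentage points

Labor's share = 1 − 0.44 = 0.56.
The coastal region: TFP = 5.1 − 5.456 + 0.504 = 0.148%.
The interior region: TFP = 5.4 − 2.288 − 0.616 = 2.496%.
Difference = 0.148 − (2.496) = -2.348 pp.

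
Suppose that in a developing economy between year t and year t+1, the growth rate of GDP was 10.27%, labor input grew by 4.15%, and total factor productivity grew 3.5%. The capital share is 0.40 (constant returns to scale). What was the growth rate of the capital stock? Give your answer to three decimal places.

Labor's share = 1 − 0.4 = 0.6.
gY = gA + 0.6×4.15 + 0.4×g.
0.4×g = 10.27 − 3.5 − 2.49 = 4.28.
g = 4.28 / 0.4 = 10.7%.

The capital stock grew 10.700%.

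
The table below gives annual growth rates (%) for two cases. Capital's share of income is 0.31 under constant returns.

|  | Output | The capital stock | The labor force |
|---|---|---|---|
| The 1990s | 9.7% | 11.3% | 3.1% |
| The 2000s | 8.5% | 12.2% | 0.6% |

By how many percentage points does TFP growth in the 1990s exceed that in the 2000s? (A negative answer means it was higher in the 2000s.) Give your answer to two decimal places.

-0.25 percentage points

Labor's share = 1 − 0.31 = 0.69.
The 1990s: TFP = 9.7 − 3.503 − 2.139 = 4.058%.
The 2000s: TFP = 8.5 − 3.782 − 0.414 = 4.304%.
Difference = 4.058 − (4.304) = -0.246 pp.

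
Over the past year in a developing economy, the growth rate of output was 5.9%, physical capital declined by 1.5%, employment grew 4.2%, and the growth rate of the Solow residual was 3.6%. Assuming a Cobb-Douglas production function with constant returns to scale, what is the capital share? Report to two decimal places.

gY = gA + α·gK + (1−α)·gL, so gY − gA − gL = α(gK − gL).
5.9 − 3.6 − 4.2 = α × (-1.5 − 4.2).
-1.9 = -5.7 α, so α = 0.3333.

The capital share is 0.33.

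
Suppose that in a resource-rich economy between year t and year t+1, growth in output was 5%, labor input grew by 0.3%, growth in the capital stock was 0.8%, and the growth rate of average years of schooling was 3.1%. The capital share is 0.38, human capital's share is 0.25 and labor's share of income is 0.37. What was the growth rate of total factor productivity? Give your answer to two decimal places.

3.81%

Labor's share = 1 − 0.38 − 0.25 = 0.37.
The capital stock: 0.38 × 0.8 = 0.304 pp.
Average years of schooling: 0.25 × 3.1 = 0.775 pp.
Labor input: 0.37 × 0.3 = 0.111 pp.
TFP growth = 5 − 1.19 = 3.81%.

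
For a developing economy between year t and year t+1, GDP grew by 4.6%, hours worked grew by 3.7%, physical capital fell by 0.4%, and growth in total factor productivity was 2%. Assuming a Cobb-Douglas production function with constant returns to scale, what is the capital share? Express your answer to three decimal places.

gY = gA + α·gK + (1−α)·gL, so gY − gA − gL = α(gK − gL).
4.6 − 2 − 3.7 = α × (-0.4 − 3.7).
-1.1 = -4.1 α, so α = 0.26829.

The capital share is 0.268.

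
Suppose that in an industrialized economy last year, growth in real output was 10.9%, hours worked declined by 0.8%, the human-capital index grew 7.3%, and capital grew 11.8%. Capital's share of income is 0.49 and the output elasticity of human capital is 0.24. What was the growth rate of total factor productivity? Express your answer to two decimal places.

Labor's share = 1 − 0.49 − 0.24 = 0.27.
Capital: 0.49 × 11.8 = 5.782 pp.
The human-capital index: 0.24 × 7.3 = 1.752 pp.
Hours worked: 0.27 × (-0.8) = -0.216 pp.
TFP growth = 10.9 − 7.318 = 3.582%.

Total factor productivity growth was 3.58%.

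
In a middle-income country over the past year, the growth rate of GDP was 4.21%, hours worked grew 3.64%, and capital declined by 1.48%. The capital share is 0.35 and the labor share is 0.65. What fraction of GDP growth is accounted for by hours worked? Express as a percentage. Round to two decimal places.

Labor's share = 1 − 0.35 = 0.65.
Hours worked contributed 0.65 × 3.64 = 2.366 pp.
Share of growth = 2.366 / 4.21 × 100 = 56.1995%.

56.20%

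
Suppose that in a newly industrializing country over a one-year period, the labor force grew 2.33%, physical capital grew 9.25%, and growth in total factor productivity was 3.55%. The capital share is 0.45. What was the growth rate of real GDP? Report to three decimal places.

Real GDP grew 8.994%.

Labor's share = 1 − 0.45 = 0.55.
Physical capital: 0.45 × 9.25 = 4.1625 pp.
The labor force: 0.55 × 2.33 = 1.2815 pp.
Output growth = 3.55 + 5.444 = 8.994%.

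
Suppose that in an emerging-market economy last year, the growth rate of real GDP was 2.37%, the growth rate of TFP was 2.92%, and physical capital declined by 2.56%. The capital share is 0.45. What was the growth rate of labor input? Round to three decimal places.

Labor's share = 1 − 0.45 = 0.55.
gY = gA + 0.45×(-2.56) + 0.55×g.
0.55×g = 2.37 − 2.92 + 1.152 = 0.602.
g = 0.602 / 0.55 = 1.09455%.

Labor input growth was 1.095%.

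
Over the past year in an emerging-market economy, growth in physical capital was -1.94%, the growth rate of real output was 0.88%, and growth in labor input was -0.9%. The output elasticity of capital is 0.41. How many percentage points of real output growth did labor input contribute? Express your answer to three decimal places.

-0.531

Labor's share = 1 − 0.41 = 0.59.
Contribution = share × growth = 0.59 × (-0.9) = -0.531 pp.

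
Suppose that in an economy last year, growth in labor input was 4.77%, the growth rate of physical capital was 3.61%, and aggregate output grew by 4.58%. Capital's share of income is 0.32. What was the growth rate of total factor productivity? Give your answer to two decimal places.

0.18%

Labor's share = 1 − 0.32 = 0.68.
Physical capital: 0.32 × 3.61 = 1.1552 pp.
Labor input: 0.68 × 4.77 = 3.2436 pp.
TFP growth = 4.58 − 4.3988 = 0.1812%.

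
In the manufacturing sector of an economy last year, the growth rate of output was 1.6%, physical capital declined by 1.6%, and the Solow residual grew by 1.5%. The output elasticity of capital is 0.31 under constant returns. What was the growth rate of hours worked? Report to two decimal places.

0.86%

Labor's share = 1 − 0.31 = 0.69.
gY = gA + 0.31×(-1.6) + 0.69×g.
0.69×g = 1.6 − 1.5 + 0.496 = 0.596.
g = 0.596 / 0.69 = 0.8638%.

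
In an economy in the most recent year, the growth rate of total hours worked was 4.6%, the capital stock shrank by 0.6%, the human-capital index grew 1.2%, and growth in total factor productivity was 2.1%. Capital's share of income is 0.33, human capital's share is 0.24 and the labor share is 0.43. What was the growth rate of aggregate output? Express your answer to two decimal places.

4.17%

Labor's share = 1 − 0.33 − 0.24 = 0.43.
The capital stock: 0.33 × (-0.6) = -0.198 pp.
The human-capital index: 0.24 × 1.2 = 0.288 pp.
Total hours worked: 0.43 × 4.6 = 1.978 pp.
Output growth = 2.1 + 2.068 = 4.168%.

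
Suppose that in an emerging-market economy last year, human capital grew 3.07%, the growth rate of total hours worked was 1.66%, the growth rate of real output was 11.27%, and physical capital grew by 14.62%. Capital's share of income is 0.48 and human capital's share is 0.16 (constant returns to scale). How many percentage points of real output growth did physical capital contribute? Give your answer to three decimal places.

7.018 pp

Contribution = share × growth = 0.48 × 14.62 = 7.0176 pp.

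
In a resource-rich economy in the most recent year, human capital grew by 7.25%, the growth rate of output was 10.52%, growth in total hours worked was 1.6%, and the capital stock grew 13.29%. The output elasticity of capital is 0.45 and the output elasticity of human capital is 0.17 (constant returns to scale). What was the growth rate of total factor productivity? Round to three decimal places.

2.699%

Labor's share = 1 − 0.45 − 0.17 = 0.38.
The capital stock: 0.45 × 13.29 = 5.9805 pp.
Human capital: 0.17 × 7.25 = 1.2325 pp.
Total hours worked: 0.38 × 1.6 = 0.608 pp.
TFP growth = 10.52 − 7.821 = 2.699%.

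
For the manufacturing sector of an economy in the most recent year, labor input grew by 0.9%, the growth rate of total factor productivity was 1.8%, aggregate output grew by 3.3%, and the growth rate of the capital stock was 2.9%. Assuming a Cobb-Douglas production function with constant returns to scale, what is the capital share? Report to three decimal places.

0.300

gY = gA + α·gK + (1−α)·gL, so gY − gA − gL = α(gK − gL).
3.3 − 1.8 − 0.9 = α × (2.9 − 0.9).
0.6 = 2 α, so α = 0.3.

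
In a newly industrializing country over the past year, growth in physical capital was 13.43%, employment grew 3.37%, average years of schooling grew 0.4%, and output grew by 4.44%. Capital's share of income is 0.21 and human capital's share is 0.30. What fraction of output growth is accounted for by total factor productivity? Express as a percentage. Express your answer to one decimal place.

Labor's share = 1 − 0.21 − 0.3 = 0.49.
Physical capital: 0.21 × 13.43 = 2.8203 pp.
Average years of schooling: 0.3 × 0.4 = 0.12 pp.
Employment: 0.49 × 3.37 = 1.6513 pp.
TFP growth = 4.44 − 4.5916 = -0.1516%.
TFP share of growth = -0.1516 / 4.44 × 100 = -3.414%.

Total factor productivity accounted for -3.4% of growth.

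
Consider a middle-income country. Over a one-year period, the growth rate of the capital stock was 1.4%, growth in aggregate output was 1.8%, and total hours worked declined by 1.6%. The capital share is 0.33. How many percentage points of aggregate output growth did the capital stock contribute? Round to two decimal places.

Contribution = share × growth = 0.33 × 1.4 = 0.462 pp.

0.46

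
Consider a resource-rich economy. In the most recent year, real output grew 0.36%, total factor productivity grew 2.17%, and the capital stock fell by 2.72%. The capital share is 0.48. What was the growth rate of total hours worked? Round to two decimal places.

Labor's share = 1 − 0.48 = 0.52.
gY = gA + 0.48×(-2.72) + 0.52×g.
0.52×g = 0.36 − 2.17 + 1.3056 = -0.5044.
g = -0.5044 / 0.52 = -0.97%.

-0.97%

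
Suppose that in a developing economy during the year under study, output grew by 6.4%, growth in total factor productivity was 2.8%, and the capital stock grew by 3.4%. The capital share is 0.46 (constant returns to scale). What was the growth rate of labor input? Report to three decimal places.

Labor's share = 1 − 0.46 = 0.54.
gY = gA + 0.46×3.4 + 0.54×g.
0.54×g = 6.4 − 2.8 − 1.564 = 2.036.
g = 2.036 / 0.54 = 3.77037%.

3.770%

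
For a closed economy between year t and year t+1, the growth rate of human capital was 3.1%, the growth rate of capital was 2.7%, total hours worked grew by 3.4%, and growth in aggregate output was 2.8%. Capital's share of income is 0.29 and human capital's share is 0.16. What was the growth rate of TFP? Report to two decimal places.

-0.35%

Labor's share = 1 − 0.29 − 0.16 = 0.55.
Capital: 0.29 × 2.7 = 0.783 pp.
Human capital: 0.16 × 3.1 = 0.496 pp.
Total hours worked: 0.55 × 3.4 = 1.87 pp.
TFP growth = 2.8 − 3.149 = -0.349%.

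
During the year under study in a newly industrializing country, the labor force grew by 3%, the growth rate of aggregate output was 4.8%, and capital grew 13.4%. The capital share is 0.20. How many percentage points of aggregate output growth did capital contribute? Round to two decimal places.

Contribution = share × growth = 0.2 × 13.4 = 2.68 pp.

2.68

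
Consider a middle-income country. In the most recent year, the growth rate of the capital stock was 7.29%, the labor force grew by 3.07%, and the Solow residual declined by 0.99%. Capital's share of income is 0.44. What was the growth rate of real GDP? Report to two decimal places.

Labor's share = 1 − 0.44 = 0.56.
The capital stock: 0.44 × 7.29 = 3.2076 pp.
The labor force: 0.56 × 3.07 = 1.7192 pp.
Output growth = -0.99 + 4.9268 = 3.9368%.

Real GDP grew 3.94%.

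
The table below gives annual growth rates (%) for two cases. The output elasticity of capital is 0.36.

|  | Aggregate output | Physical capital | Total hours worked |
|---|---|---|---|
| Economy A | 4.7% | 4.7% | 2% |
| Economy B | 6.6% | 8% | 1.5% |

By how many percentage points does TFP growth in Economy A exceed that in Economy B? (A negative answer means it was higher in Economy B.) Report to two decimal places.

-1.03 percentage points

Labor's share = 1 − 0.36 = 0.64.
Economy A: TFP = 4.7 − 1.692 − 1.28 = 1.728%.
Economy B: TFP = 6.6 − 2.88 − 0.96 = 2.76%.
Difference = 1.728 − (2.76) = -1.032 pp.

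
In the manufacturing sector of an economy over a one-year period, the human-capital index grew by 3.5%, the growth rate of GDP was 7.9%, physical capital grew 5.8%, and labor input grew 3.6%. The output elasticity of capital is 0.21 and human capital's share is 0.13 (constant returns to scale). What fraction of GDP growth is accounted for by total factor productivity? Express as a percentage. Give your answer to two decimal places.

Total factor productivity accounted for 48.75% of growth.

Labor's share = 1 − 0.21 − 0.13 = 0.66.
Physical capital: 0.21 × 5.8 = 1.218 pp.
The human-capital index: 0.13 × 3.5 = 0.455 pp.
Labor input: 0.66 × 3.6 = 2.376 pp.
TFP growth = 7.9 − 4.049 = 3.851%.
TFP share of growth = 3.851 / 7.9 × 100 = 48.7468%.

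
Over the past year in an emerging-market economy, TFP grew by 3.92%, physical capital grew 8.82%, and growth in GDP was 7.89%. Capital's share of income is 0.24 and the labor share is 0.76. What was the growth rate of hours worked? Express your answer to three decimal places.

Labor's share = 1 − 0.24 = 0.76.
gY = gA + 0.24×8.82 + 0.76×g.
0.76×g = 7.89 − 3.92 − 2.1168 = 1.8532.
g = 1.8532 / 0.76 = 2.43842%.

2.438%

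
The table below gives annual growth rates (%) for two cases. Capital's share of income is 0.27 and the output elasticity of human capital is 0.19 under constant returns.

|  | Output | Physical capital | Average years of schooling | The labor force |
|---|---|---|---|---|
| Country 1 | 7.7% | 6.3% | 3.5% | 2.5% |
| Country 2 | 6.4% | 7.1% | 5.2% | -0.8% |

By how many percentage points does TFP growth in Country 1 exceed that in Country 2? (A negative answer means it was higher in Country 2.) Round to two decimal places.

0.06 percentage points

Labor's share = 1 − 0.27 − 0.19 = 0.54.
Country 1: TFP = 7.7 − 1.701 − 0.665 − 1.35 = 3.984%.
Country 2: TFP = 6.4 − 1.917 − 0.988 + 0.432 = 3.927%.
Difference = 3.984 − (3.927) = 0.057 pp.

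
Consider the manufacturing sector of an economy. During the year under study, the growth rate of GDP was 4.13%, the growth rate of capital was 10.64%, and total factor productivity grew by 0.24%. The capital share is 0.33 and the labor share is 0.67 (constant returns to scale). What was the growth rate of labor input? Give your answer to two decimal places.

Labor's share = 1 − 0.33 = 0.67.
gY = gA + 0.33×10.64 + 0.67×g.
0.67×g = 4.13 − 0.24 − 3.5112 = 0.3788.
g = 0.3788 / 0.67 = 0.5654%.

0.57%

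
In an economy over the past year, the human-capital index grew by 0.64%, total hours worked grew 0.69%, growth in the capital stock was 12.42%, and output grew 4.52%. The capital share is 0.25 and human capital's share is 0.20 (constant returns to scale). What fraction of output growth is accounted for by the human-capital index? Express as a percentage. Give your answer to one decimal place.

The human-capital index contributed 0.2 × 0.64 = 0.128 pp.
Share of growth = 0.128 / 4.52 × 100 = 2.832%.

2.8%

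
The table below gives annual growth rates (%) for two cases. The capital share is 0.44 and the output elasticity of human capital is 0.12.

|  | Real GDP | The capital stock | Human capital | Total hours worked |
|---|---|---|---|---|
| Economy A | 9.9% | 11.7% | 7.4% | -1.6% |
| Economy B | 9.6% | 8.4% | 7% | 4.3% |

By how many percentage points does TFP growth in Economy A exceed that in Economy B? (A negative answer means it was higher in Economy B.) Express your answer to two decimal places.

Labor's share = 1 − 0.44 − 0.12 = 0.44.
Economy A: TFP = 9.9 − 5.148 − 0.888 + 0.704 = 4.568%.
Economy B: TFP = 9.6 − 3.696 − 0.84 − 1.892 = 3.172%.
Difference = 4.568 − (3.172) = 1.396 pp.

1.40 percentage points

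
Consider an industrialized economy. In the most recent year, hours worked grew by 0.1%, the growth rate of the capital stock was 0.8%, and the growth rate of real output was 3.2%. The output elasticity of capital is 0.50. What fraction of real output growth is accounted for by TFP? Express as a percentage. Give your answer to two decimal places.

Labor's share = 1 − 0.5 = 0.5.
The capital stock: 0.5 × 0.8 = 0.4 pp.
Hours worked: 0.5 × 0.1 = 0.05 pp.
TFP growth = 3.2 − 0.45 = 2.75%.
TFP share of growth = 2.75 / 3.2 × 100 = 85.9375%.

85.94%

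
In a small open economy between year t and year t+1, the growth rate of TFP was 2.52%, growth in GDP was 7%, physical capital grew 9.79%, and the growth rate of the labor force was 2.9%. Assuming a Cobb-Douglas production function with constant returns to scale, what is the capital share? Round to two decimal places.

gY = gA + α·gK + (1−α)·gL, so gY − gA − gL = α(gK − gL).
7 − 2.52 − 2.9 = α × (9.79 − 2.9).
1.58 = 6.89 α, so α = 0.2293.

α = 0.23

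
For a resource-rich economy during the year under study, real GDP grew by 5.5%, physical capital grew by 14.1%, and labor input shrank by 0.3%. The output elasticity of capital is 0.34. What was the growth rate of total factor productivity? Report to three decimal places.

0.904%

Labor's share = 1 − 0.34 = 0.66.
Physical capital: 0.34 × 14.1 = 4.794 pp.
Labor input: 0.66 × (-0.3) = -0.198 pp.
TFP growth = 5.5 − 4.596 = 0.904%.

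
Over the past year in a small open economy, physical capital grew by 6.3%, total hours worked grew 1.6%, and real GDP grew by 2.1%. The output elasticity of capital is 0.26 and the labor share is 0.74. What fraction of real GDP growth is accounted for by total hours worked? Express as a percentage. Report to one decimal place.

Labor's share = 1 − 0.26 = 0.74.
Total hours worked contributed 0.74 × 1.6 = 1.184 pp.
Share of growth = 1.184 / 2.1 × 100 = 56.381%.

56.4%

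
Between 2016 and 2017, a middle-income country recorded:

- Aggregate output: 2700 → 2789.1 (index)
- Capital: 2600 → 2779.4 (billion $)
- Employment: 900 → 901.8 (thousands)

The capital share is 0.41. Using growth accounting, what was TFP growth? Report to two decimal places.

TFP growth was 0.35%.

Aggregate output growth = (2789.1 − 2700) / 2700 = 3.3%.
Capital growth = (2779.4 − 2600) / 2600 = 6.9%.
Employment growth = (901.8 − 900) / 900 = 0.2%.
Labor's share = 1 − 0.41 = 0.59.
Capital: 0.41 × 6.9 = 2.829 pp.
Employment: 0.59 × 0.2 = 0.118 pp.
TFP growth = 3.3 − 2.947 = 0.353%.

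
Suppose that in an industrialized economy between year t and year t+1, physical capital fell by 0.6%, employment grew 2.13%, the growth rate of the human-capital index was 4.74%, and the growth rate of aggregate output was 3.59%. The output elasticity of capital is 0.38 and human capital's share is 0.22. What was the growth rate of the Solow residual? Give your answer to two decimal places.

Labor's share = 1 − 0.38 − 0.22 = 0.4.
Physical capital: 0.38 × (-0.6) = -0.228 pp.
The human-capital index: 0.22 × 4.74 = 1.0428 pp.
Employment: 0.4 × 2.13 = 0.852 pp.
TFP growth = 3.59 − 1.6668 = 1.9232%.

1.92%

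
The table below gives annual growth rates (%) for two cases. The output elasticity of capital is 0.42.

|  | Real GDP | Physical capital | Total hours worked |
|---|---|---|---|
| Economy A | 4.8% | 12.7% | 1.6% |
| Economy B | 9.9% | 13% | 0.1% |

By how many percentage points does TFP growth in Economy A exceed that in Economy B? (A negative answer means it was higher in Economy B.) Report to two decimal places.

-5.84 percentage points

Labor's share = 1 − 0.42 = 0.58.
Economy A: TFP = 4.8 − 5.334 − 0.928 = -1.462%.
Economy B: TFP = 9.9 − 5.46 − 0.058 = 4.382%.
Difference = -1.462 − (4.382) = -5.844 pp.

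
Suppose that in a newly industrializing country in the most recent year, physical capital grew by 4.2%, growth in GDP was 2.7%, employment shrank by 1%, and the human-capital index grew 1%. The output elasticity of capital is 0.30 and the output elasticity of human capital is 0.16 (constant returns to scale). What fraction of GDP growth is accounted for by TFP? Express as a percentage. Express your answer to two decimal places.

TFP accounted for 67.41% of growth.

Labor's share = 1 − 0.3 − 0.16 = 0.54.
Physical capital: 0.3 × 4.2 = 1.26 pp.
The human-capital index: 0.16 × 1 = 0.16 pp.
Employment: 0.54 × (-1) = -0.54 pp.
TFP growth = 2.7 − 0.88 = 1.82%.
TFP share of growth = 1.82 / 2.7 × 100 = 67.4074%.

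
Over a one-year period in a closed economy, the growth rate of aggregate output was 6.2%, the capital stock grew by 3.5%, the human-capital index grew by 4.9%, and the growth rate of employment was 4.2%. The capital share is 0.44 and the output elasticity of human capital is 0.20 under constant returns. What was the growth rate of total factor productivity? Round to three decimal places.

2.168%

Labor's share = 1 − 0.44 − 0.2 = 0.36.
The capital stock: 0.44 × 3.5 = 1.54 pp.
The human-capital index: 0.2 × 4.9 = 0.98 pp.
Employment: 0.36 × 4.2 = 1.512 pp.
TFP growth = 6.2 − 4.032 = 2.168%.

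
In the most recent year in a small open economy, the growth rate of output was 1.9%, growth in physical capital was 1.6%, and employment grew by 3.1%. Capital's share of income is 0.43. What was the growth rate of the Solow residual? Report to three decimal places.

-0.555%

Labor's share = 1 − 0.43 = 0.57.
Physical capital: 0.43 × 1.6 = 0.688 pp.
Employment: 0.57 × 3.1 = 1.767 pp.
TFP growth = 1.9 − 2.455 = -0.555%.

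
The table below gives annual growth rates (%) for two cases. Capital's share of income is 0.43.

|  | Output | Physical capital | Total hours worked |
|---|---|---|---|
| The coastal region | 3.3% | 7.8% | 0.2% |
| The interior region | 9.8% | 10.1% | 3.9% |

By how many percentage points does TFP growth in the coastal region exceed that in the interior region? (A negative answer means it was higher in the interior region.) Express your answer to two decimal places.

-3.40 percentage points

Labor's share = 1 − 0.43 = 0.57.
The coastal region: TFP = 3.3 − 3.354 − 0.114 = -0.168%.
The interior region: TFP = 9.8 − 4.343 − 2.223 = 3.234%.
Difference = -0.168 − (3.234) = -3.402 pp.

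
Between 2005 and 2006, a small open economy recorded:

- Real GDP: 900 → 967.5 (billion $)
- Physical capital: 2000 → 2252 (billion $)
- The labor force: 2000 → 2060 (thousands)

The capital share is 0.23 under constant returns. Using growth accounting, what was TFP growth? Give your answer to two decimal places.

TFP grew 2.29%.

Real GDP growth = (967.5 − 900) / 900 = 7.5%.
Physical capital growth = (2252 − 2000) / 2000 = 12.6%.
The labor force growth = (2060 − 2000) / 2000 = 3%.
Labor's share = 1 − 0.23 = 0.77.
Physical capital: 0.23 × 12.6 = 2.898 pp.
The labor force: 0.77 × 3 = 2.31 pp.
TFP growth = 7.5 − 5.208 = 2.292%.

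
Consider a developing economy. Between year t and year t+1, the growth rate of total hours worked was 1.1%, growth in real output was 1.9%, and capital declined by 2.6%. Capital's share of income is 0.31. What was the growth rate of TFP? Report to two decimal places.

TFP grew 1.95%.

Labor's share = 1 − 0.31 = 0.69.
Capital: 0.31 × (-2.6) = -0.806 pp.
Total hours worked: 0.69 × 1.1 = 0.759 pp.
TFP growth = 1.9 + 0.047 = 1.947%.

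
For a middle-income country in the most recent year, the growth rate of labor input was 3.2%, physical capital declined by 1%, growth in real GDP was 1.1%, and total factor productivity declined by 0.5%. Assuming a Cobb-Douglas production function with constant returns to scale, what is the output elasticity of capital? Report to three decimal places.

gY = gA + α·gK + (1−α)·gL, so gY − gA − gL = α(gK − gL).
1.1 + 0.5 − 3.2 = α × (-1 − 3.2).
-1.6 = -4.2 α, so α = 0.38095.

The output elasticity of capital is 0.381.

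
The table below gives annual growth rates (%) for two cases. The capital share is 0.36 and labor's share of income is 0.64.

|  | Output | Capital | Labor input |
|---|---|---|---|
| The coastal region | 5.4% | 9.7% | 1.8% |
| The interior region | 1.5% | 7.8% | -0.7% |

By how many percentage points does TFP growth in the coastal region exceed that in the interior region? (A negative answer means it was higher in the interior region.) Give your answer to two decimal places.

1.62 percentage points

Labor's share = 1 − 0.36 = 0.64.
The coastal region: TFP = 5.4 − 3.492 − 1.152 = 0.756%.
The interior region: TFP = 1.5 − 2.808 + 0.448 = -0.86%.
Difference = 0.756 − (-0.86) = 1.616 pp.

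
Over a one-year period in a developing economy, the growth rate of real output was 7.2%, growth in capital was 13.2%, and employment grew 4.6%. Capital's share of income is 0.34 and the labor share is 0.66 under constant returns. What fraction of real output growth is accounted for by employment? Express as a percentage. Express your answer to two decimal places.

42.17%

Labor's share = 1 − 0.34 = 0.66.
Employment contributed 0.66 × 4.6 = 3.036 pp.
Share of growth = 3.036 / 7.2 × 100 = 42.1667%.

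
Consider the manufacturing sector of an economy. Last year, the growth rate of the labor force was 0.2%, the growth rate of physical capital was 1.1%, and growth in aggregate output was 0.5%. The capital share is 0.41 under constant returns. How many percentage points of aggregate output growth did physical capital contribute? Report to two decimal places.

0.45 percentage points

Contribution = share × growth = 0.41 × 1.1 = 0.451 pp.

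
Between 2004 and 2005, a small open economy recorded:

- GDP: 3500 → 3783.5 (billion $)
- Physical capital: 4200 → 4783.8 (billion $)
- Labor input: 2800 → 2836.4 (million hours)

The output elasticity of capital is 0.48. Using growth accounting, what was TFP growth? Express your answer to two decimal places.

TFP grew 0.75%.

GDP growth = (3783.5 − 3500) / 3500 = 8.1%.
Physical capital growth = (4783.8 − 4200) / 4200 = 13.9%.
Labor input growth = (2836.4 − 2800) / 2800 = 1.3%.
Labor's share = 1 − 0.48 = 0.52.
Physical capital: 0.48 × 13.9 = 6.672 pp.
Labor input: 0.52 × 1.3 = 0.676 pp.
TFP growth = 8.1 − 7.348 = 0.752%.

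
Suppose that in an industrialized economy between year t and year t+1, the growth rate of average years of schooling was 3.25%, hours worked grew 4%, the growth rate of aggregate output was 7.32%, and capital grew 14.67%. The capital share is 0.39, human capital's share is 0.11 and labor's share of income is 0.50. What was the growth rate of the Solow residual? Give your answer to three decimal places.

Labor's share = 1 − 0.39 − 0.11 = 0.5.
Capital: 0.39 × 14.67 = 5.7213 pp.
Average years of schooling: 0.11 × 3.25 = 0.3575 pp.
Hours worked: 0.5 × 4 = 2 pp.
TFP growth = 7.32 − 8.0788 = -0.7588%.

-0.759%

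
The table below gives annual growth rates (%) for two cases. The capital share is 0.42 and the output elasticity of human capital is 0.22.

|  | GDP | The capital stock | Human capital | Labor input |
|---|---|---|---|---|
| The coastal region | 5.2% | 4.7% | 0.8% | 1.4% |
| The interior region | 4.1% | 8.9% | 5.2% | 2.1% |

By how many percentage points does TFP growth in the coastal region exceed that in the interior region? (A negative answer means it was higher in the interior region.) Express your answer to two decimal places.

Labor's share = 1 − 0.42 − 0.22 = 0.36.
The coastal region: TFP = 5.2 − 1.974 − 0.176 − 0.504 = 2.546%.
The interior region: TFP = 4.1 − 3.738 − 1.144 − 0.756 = -1.538%.
Difference = 2.546 − (-1.538) = 4.084 pp.

4.08 percentage points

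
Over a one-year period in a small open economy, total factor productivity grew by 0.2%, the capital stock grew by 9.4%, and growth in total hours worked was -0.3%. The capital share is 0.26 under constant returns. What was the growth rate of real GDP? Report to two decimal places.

Labor's share = 1 − 0.26 = 0.74.
The capital stock: 0.26 × 9.4 = 2.444 pp.
Total hours worked: 0.74 × (-0.3) = -0.222 pp.
Output growth = 0.2 + 2.222 = 2.422%.

2.42%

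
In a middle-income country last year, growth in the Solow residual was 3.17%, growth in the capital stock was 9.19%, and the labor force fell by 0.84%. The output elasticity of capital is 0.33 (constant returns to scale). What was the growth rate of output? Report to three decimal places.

Labor's share = 1 − 0.33 = 0.67.
The capital stock: 0.33 × 9.19 = 3.0327 pp.
The labor force: 0.67 × (-0.84) = -0.5628 pp.
Output growth = 3.17 + 2.4699 = 5.6399%.

Output growth was 5.640%.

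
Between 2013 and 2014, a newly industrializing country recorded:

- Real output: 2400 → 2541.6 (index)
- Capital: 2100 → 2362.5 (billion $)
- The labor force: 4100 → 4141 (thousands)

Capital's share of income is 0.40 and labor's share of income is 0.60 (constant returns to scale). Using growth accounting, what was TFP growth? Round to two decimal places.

0.30%

Real output growth = (2541.6 − 2400) / 2400 = 5.9%.
Capital growth = (2362.5 − 2100) / 2100 = 12.5%.
The labor force growth = (4141 − 4100) / 4100 = 1%.
Labor's share = 1 − 0.4 = 0.6.
Capital: 0.4 × 12.5 = 5 pp.
The labor force: 0.6 × 1 = 0.6 pp.
TFP growth = 5.9 − 5.6 = 0.3%.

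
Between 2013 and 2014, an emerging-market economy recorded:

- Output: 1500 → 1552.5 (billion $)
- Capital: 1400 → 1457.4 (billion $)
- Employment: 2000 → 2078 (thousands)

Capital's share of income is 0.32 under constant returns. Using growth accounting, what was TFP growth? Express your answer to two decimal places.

-0.46%

Output growth = (1552.5 − 1500) / 1500 = 3.5%.
Capital growth = (1457.4 − 1400) / 1400 = 4.1%.
Employment growth = (2078 − 2000) / 2000 = 3.9%.
Labor's share = 1 − 0.32 = 0.68.
Capital: 0.32 × 4.1 = 1.312 pp.
Employment: 0.68 × 3.9 = 2.652 pp.
TFP growth = 3.5 − 3.964 = -0.464%.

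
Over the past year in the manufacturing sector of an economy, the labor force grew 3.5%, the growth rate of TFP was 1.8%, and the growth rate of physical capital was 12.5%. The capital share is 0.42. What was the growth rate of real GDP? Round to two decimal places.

Labor's share = 1 − 0.42 = 0.58.
Physical capital: 0.42 × 12.5 = 5.25 pp.
The labor force: 0.58 × 3.5 = 2.03 pp.
Output growth = 1.8 + 7.28 = 9.08%.

Real GDP grew 9.08%.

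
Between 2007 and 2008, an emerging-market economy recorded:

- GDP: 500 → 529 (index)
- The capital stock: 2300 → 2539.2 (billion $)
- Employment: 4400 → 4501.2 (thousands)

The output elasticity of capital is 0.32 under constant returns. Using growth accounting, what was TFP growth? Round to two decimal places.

GDP growth = (529 − 500) / 500 = 5.8%.
The capital stock growth = (2539.2 − 2300) / 2300 = 10.4%.
Employment growth = (4501.2 − 4400) / 4400 = 2.3%.
Labor's share = 1 − 0.32 = 0.68.
The capital stock: 0.32 × 10.4 = 3.328 pp.
Employment: 0.68 × 2.3 = 1.564 pp.
TFP growth = 5.8 − 4.892 = 0.908%.

0.91%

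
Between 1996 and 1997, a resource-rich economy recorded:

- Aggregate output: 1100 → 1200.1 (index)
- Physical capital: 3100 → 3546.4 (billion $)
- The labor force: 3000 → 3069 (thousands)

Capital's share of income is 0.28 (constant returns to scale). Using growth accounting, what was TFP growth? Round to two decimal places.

Aggregate output growth = (1200.1 − 1100) / 1100 = 9.1%.
Physical capital growth = (3546.4 − 3100) / 3100 = 14.4%.
The labor force growth = (3069 − 3000) / 3000 = 2.3%.
Labor's share = 1 − 0.28 = 0.72.
Physical capital: 0.28 × 14.4 = 4.032 pp.
The labor force: 0.72 × 2.3 = 1.656 pp.
TFP growth = 9.1 − 5.688 = 3.412%.

3.41%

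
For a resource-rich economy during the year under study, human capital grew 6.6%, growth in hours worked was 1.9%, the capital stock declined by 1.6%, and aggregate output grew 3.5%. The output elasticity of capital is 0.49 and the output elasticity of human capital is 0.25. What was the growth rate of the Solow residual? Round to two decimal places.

Labor's share = 1 − 0.49 − 0.25 = 0.26.
The capital stock: 0.49 × (-1.6) = -0.784 pp.
Human capital: 0.25 × 6.6 = 1.65 pp.
Hours worked: 0.26 × 1.9 = 0.494 pp.
TFP growth = 3.5 − 1.36 = 2.14%.

2.14%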